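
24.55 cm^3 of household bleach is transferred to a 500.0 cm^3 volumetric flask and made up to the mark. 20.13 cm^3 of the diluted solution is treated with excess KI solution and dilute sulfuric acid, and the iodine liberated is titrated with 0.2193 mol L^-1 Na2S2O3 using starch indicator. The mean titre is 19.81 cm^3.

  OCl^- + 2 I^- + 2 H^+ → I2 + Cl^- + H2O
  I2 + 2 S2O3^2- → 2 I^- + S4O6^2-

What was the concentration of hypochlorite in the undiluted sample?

n(S2O3^2-) = 0.01981 × 0.2193 = 4.344 × 10^-3 mol
n(I2) = n(S2O3^2-)/2 = 2.172 × 10^-3 mol
n(OCl^-) in the aliquot = 2.172 × 10^-3 mol (1:1 ratio)
[OCl^-]_dilute = 2.172 × 10^-3 / 0.02013 = 0.1079 mol/L
[OCl^-]_original = 0.1079 × 500.0/24.55 = 2.198 mol/L

2.198 mol/L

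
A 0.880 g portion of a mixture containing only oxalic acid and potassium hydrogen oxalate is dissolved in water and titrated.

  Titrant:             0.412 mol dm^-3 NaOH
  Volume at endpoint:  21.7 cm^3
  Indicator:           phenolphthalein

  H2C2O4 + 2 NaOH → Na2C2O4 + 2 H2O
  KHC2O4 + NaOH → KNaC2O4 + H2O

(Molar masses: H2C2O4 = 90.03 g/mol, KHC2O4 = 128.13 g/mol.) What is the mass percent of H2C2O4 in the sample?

16.3 %

n(NaOH) = 0.0217 × 0.412 = 8.94 × 10^-3 mol
Let x = n(H2C2O4), y = n(KHC2O4).
Titrant: 2x + 1y = 8.94 × 10^-3;  mass: 90.03x + 128.13y = 0.880
Solving, x = 1.60 × 10^-3 mol, y = 5.75 × 10^-3 mol
mass of H2C2O4 = 1.60 × 10^-3 × 90.03 = 0.144 g
% H2C2O4 = 0.144 / 0.880 × 100 = 16.3 %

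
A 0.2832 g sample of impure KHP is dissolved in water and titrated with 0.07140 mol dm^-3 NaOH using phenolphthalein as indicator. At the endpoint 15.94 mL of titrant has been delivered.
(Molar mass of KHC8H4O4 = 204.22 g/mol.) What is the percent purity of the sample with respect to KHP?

82.07 %

KHC8H4O4 + NaOH → KNaC8H4O4 + H2O
n(NaOH) = 0.01594 L × 0.07140 mol/L = 1.138 × 10^-3 mol
n(KHC8H4O4) = 1.138 × 10^-3 mol (1:1 ratio)
mass of KHC8H4O4 = 1.138 × 10^-3 × 204.22 g/mol = 0.2324 g
% KHC8H4O4 = 0.2324 / 0.2832 × 100 = 82.07 %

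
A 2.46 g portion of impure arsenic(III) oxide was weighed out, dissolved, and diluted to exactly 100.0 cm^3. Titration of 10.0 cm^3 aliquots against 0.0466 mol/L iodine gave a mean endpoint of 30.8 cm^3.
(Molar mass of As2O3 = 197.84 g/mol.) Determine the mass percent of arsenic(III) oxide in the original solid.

As2O3 + 2 I2 + 2 H2O → As2O5 + 4 HI
n(I2) per titration = 0.0308 × 0.0466 = 1.44 × 10^-3 mol
From the 1:2 ratio, n(As2O3) in each aliquot = 1/2 × 1.44 × 10^-3 = 7.18 × 10^-4 mol
n(As2O3) in the whole flask = 7.18 × 10^-4 × 100.0/10.0 = 7.18 × 10^-3 mol
mass of As2O3 = 7.18 × 10^-3 × 197.84 = 1.42 g
% As2O3 = 1.42 / 2.46 × 100 = 57.7 %

57.7 %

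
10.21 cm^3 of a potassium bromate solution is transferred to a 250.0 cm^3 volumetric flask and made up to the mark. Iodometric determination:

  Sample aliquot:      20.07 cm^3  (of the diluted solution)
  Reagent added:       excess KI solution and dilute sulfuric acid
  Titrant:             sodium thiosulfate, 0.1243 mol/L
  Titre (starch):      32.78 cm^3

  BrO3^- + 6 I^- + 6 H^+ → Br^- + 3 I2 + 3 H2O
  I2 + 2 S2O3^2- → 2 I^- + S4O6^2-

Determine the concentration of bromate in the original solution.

0.8285 mol/L

n(S2O3^2-) = 0.03278 × 0.1243 = 4.075 × 10^-3 mol
n(I2) = n(S2O3^2-)/2 = 2.037 × 10^-3 mol
From the 1:3 ratio, n(BrO3^-) in the aliquot = 1/3 × 2.037 × 10^-3 = 6.791 × 10^-4 mol
[BrO3^-]_dilute = 6.791 × 10^-4 / 0.02007 = 0.03384 mol/L
[BrO3^-]_original = 0.03384 × 250.0/10.21 = 0.8285 mol/L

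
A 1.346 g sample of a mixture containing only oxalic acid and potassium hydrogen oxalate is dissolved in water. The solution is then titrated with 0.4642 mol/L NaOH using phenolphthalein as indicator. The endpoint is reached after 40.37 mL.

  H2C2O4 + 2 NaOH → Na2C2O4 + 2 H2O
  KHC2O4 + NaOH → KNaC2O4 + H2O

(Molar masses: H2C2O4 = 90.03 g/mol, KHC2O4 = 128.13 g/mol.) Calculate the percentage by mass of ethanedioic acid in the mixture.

n(NaOH) = 0.04037 × 0.4642 = 0.01874 mol
Let x = n(H2C2O4), y = n(KHC2O4).
Titrant: 2x + 1y = 0.01874;  mass: 90.03x + 128.13y = 1.346
Solving, x = 6.347 × 10^-3 mol, y = 6.045 × 10^-3 mol
mass of H2C2O4 = 6.347 × 10^-3 × 90.03 = 0.5715 g
% H2C2O4 = 0.5715 / 1.346 × 100 = 42.46 %

42.46 %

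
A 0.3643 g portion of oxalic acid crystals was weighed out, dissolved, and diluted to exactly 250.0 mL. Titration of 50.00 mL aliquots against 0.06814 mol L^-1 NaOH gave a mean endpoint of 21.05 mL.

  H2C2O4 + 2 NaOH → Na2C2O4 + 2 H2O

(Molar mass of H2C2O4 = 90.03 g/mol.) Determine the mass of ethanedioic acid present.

0.3228 g

n(NaOH) per titration = 0.02105 × 0.06814 = 1.434 × 10^-3 mol
From the 1:2 ratio, n(H2C2O4) in each aliquot = 1/2 × 1.434 × 10^-3 = 7.172 × 10^-4 mol
n(H2C2O4) in the whole flask = 7.172 × 10^-4 × 250.0/50.00 = 3.586 × 10^-3 mol
mass of H2C2O4 = 3.586 × 10^-3 × 90.03 = 0.3228 g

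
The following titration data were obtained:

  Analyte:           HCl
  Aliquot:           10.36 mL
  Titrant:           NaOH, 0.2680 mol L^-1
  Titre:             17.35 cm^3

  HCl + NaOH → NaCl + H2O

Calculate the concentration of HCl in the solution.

n(NaOH) = 0.01735 L × 0.2680 mol/L = 4.650 × 10^-3 mol
n(HCl) = 4.650 × 10^-3 mol (1:1 mole ratio)
[HCl] = 4.650 × 10^-3 mol / 0.01036 L = 0.4488 mol/L

0.4488 mol/L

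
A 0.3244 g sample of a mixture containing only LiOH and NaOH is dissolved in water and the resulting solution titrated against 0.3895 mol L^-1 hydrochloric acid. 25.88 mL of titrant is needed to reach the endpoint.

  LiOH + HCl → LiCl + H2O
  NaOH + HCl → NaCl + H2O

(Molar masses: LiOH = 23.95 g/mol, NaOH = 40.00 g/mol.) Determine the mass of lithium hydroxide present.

0.1176 g

n(HCl) = 0.02588 × 0.3895 = 0.01008 mol
Let x = n(LiOH), y = n(NaOH).
Titrant: 1x + 1y = 0.01008;  mass: 23.95x + 40.00y = 0.3244
Solving, x = 4.910 × 10^-3 mol, y = 5.170 × 10^-3 mol
mass of LiOH = 4.910 × 10^-3 × 23.95 = 0.1176 g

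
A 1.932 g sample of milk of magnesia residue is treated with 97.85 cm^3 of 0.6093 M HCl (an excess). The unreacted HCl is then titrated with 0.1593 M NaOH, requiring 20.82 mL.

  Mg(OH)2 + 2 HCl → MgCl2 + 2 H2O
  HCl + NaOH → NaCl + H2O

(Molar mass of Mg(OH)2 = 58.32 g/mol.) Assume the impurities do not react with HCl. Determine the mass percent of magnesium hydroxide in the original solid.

n(HCl) added = 0.09785 × 0.6093 = 0.05962 mol
n(NaOH) used in back-titration = 0.02082 × 0.1593 = 3.317 × 10^-3 mol
n(HCl) left over = 3.317 × 10^-3 mol (1:1 ratio)
n(HCl) consumed by analyte = 0.05962 − 3.317 × 10^-3 = 0.05630 mol
From the 1:2 ratio, n(Mg(OH)2) = 1/2 × 0.05630 = 0.02815 mol
mass of Mg(OH)2 = 0.02815 × 58.32 = 1.642 g
% Mg(OH)2 = 1.642 / 1.932 × 100 = 84.98 %

84.98 %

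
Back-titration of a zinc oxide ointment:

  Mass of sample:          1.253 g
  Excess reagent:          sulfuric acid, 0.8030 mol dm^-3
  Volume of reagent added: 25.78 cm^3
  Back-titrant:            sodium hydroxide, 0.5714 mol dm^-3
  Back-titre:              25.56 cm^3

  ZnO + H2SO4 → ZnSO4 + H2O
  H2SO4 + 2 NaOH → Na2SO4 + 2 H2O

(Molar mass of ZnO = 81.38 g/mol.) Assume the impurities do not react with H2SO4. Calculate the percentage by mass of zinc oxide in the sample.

87.02 %

n(H2SO4) added = 0.02578 × 0.8030 = 0.02070 mol
n(NaOH) used in back-titration = 0.02556 × 0.5714 = 0.01460 mol
From the 1:2 ratio, n(H2SO4) left over = 1/2 × 0.01460 = 7.302 × 10^-3 mol
n(H2SO4) consumed by analyte = 0.02070 − 7.302 × 10^-3 = 0.01340 mol
n(ZnO) = 0.01340 mol (1:1 ratio)
mass of ZnO = 0.01340 × 81.38 = 1.090 g
% ZnO = 1.090 / 1.253 × 100 = 87.02 %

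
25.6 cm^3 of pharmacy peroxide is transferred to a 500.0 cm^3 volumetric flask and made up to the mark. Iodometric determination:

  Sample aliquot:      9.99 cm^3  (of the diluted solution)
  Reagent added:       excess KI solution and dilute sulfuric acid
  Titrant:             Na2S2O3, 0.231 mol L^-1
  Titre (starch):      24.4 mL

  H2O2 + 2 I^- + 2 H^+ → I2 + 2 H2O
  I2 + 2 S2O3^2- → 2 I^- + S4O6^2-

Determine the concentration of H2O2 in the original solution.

n(S2O3^2-) = 0.0244 × 0.231 = 5.64 × 10^-3 mol
n(I2) = n(S2O3^2-)/2 = 2.82 × 10^-3 mol
n(H2O2) in the aliquot = 2.82 × 10^-3 mol (1:1 ratio)
[H2O2]_dilute = 2.82 × 10^-3 / 0.00999 = 0.282 mol/L
[H2O2]_original = 0.282 × 500.0/25.6 = 5.51 mol/L

5.51 mol/L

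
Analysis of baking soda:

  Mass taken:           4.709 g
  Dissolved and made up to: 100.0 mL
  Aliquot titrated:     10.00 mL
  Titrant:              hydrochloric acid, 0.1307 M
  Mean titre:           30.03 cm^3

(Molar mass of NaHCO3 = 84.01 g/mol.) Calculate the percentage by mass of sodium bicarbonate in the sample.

70.02 %

NaHCO3 + HCl → NaCl + H2O + CO2
n(HCl) per titration = 0.03003 × 0.1307 = 3.925 × 10^-3 mol
n(NaHCO3) in each aliquot = 3.925 × 10^-3 mol (1:1 ratio)
n(NaHCO3) in the whole flask = 3.925 × 10^-3 × 100.0/10.00 = 0.03925 mol
mass of NaHCO3 = 0.03925 × 84.01 = 3.297 g
% NaHCO3 = 3.297 / 4.709 × 100 = 70.02 %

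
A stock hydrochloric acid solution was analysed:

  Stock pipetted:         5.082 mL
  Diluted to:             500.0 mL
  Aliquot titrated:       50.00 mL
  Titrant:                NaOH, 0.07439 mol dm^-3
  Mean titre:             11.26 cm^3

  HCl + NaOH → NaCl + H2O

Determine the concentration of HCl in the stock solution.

1.648 mol/L

n(NaOH) = 0.01126 × 0.07439 = 8.376 × 10^-4 mol
n(HCl) in the aliquot = 8.376 × 10^-4 mol (1:1 ratio)
[HCl]_dilute = 8.376 × 10^-4 / 0.05000 = 0.01675 mol/L
Dilution factor = 500.0 / 5.082 = 98.39
[HCl]_stock = 0.01675 × 98.39 = 1.648 mol/L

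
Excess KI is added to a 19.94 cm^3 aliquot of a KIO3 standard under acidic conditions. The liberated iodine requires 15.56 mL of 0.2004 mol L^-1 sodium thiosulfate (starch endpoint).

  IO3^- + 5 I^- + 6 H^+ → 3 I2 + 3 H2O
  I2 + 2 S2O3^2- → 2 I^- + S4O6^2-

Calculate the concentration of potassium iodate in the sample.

0.02606 mol/L

n(S2O3^2-) = 0.01556 × 0.2004 = 3.118 × 10^-3 mol
n(I2) = n(S2O3^2-)/2 = 1.559 × 10^-3 mol
From the 1:3 ratio, n(IO3^-) in the aliquot = 1/3 × 1.559 × 10^-3 = 5.197 × 10^-4 mol
[IO3^-] = 5.197 × 10^-4 / 0.01994 = 0.02606 mol/L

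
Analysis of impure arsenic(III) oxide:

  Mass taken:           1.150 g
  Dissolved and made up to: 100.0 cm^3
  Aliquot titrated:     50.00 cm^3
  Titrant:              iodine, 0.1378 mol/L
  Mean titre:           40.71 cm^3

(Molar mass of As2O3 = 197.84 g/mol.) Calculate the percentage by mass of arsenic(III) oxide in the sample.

96.51 %

As2O3 + 2 I2 + 2 H2O → As2O5 + 4 HI
n(I2) per titration = 0.04071 × 0.1378 = 5.610 × 10^-3 mol
From the 1:2 ratio, n(As2O3) in each aliquot = 1/2 × 5.610 × 10^-3 = 2.805 × 10^-3 mol
n(As2O3) in the whole flask = 2.805 × 10^-3 × 100.0/50.00 = 5.610 × 10^-3 mol
mass of As2O3 = 5.610 × 10^-3 × 197.84 = 1.110 g
% As2O3 = 1.110 / 1.150 × 100 = 96.51 %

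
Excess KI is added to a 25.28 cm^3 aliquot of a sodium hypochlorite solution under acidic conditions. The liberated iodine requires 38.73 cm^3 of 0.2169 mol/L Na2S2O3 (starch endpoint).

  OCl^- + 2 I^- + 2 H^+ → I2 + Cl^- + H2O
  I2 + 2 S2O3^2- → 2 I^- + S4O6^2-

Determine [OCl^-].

0.1661 mol/L

n(S2O3^2-) = 0.03873 × 0.2169 = 8.401 × 10^-3 mol
n(I2) = n(S2O3^2-)/2 = 4.200 × 10^-3 mol
n(OCl^-) in the aliquot = 4.200 × 10^-3 mol (1:1 ratio)
[OCl^-] = 4.200 × 10^-3 / 0.02528 = 0.1661 mol/L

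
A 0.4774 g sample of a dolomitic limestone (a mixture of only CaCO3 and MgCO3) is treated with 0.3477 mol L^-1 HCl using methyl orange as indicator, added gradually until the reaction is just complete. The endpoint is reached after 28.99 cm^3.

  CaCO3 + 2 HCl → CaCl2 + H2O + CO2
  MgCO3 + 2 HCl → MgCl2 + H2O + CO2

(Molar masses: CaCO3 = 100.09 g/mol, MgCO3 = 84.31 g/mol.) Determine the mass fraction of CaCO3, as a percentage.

n(HCl) = 0.02899 × 0.3477 = 0.01008 mol
Let x = n(CaCO3), y = n(MgCO3).
Titrant: 2x + 2y = 0.01008;  mass: 100.09x + 84.31y = 0.4774
Solving, x = 3.326 × 10^-3 mol, y = 1.714 × 10^-3 mol
mass of CaCO3 = 3.326 × 10^-3 × 100.09 = 0.3329 g
% CaCO3 = 0.3329 / 0.4774 × 100 = 69.73 %

69.73 %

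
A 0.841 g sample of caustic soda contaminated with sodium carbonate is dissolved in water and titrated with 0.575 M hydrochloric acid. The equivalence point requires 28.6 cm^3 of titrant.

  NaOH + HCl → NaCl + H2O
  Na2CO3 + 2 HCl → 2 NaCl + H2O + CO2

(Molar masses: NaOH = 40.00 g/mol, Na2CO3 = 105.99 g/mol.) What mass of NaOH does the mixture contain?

n(HCl) = 0.0286 × 0.575 = 0.0164 mol
Let x = n(NaOH), y = n(Na2CO3).
Titrant: 1x + 2y = 0.0164;  mass: 40.00x + 105.99y = 0.841
Solving, x = 2.35 × 10^-3 mol, y = 7.05 × 10^-3 mol
mass of NaOH = 2.35 × 10^-3 × 40.00 = 0.0939 g

0.0939 g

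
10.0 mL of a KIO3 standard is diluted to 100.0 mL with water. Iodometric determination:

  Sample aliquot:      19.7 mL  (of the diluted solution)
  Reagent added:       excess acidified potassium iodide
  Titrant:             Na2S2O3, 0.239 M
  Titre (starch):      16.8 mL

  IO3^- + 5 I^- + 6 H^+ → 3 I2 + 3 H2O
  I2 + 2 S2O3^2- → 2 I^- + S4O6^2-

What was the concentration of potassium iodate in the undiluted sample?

n(S2O3^2-) = 0.0168 × 0.239 = 4.02 × 10^-3 mol
n(I2) = n(S2O3^2-)/2 = 2.01 × 10^-3 mol
From the 1:3 ratio, n(IO3^-) in the aliquot = 1/3 × 2.01 × 10^-3 = 6.69 × 10^-4 mol
[IO3^-]_dilute = 6.69 × 10^-4 / 0.0197 = 0.0340 mol/L
[IO3^-]_original = 0.0340 × 100.0/10.0 = 0.340 mol/L

0.340 M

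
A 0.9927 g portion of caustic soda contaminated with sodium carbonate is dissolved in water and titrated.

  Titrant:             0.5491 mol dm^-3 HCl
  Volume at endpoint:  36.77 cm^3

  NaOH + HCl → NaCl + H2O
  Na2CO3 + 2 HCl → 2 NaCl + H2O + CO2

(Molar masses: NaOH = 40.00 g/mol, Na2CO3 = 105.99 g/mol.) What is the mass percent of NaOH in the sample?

23.97 %

n(HCl) = 0.03677 × 0.5491 = 0.02019 mol
Let x = n(NaOH), y = n(Na2CO3).
Titrant: 1x + 2y = 0.02019;  mass: 40.00x + 105.99y = 0.9927
Solving, x = 5.948 × 10^-3 mol, y = 7.121 × 10^-3 mol
mass of NaOH = 5.948 × 10^-3 × 40.00 = 0.2379 g
% NaOH = 0.2379 / 0.9927 × 100 = 23.97 %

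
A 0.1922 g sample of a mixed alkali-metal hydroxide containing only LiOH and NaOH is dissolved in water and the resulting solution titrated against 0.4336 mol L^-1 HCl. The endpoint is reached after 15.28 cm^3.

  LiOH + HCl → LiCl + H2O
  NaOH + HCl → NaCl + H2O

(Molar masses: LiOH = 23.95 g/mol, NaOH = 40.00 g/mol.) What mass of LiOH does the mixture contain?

0.1087 g

n(HCl) = 0.01528 × 0.4336 = 6.625 × 10^-3 mol
Let x = n(LiOH), y = n(NaOH).
Titrant: 1x + 1y = 6.625 × 10^-3;  mass: 23.95x + 40.00y = 0.1922
Solving, x = 4.537 × 10^-3 mol, y = 2.089 × 10^-3 mol
mass of LiOH = 4.537 × 10^-3 × 23.95 = 0.1087 g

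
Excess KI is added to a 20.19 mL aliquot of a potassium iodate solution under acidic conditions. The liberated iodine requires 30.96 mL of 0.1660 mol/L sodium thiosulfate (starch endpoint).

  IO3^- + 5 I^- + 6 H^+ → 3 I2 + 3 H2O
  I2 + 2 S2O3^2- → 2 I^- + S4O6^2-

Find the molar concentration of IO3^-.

n(S2O3^2-) = 0.03096 × 0.1660 = 5.139 × 10^-3 mol
n(I2) = n(S2O3^2-)/2 = 2.570 × 10^-3 mol
From the 1:3 ratio, n(IO3^-) in the aliquot = 1/3 × 2.570 × 10^-3 = 8.566 × 10^-4 mol
[IO3^-] = 8.566 × 10^-4 / 0.02019 = 0.04242 mol/L

0.04242 mol/L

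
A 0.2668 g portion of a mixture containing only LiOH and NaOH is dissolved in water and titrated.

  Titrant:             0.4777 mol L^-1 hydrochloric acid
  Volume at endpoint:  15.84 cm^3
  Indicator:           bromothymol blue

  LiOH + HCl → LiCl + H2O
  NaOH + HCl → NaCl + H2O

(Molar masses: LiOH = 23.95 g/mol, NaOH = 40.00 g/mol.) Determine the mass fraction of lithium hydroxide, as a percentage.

n(HCl) = 0.01584 × 0.4777 = 7.567 × 10^-3 mol
Let x = n(LiOH), y = n(NaOH).
Titrant: 1x + 1y = 7.567 × 10^-3;  mass: 23.95x + 40.00y = 0.2668
Solving, x = 2.235 × 10^-3 mol, y = 5.332 × 10^-3 mol
mass of LiOH = 2.235 × 10^-3 × 23.95 = 0.05353 g
% LiOH = 0.05353 / 0.2668 × 100 = 20.06 %

20.06 %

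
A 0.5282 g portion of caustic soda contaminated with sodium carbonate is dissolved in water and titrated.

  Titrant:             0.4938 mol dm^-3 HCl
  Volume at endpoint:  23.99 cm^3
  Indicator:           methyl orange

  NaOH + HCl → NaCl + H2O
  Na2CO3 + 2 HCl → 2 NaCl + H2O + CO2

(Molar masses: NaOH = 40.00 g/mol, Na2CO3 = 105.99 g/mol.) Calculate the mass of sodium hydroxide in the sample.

n(HCl) = 0.02399 × 0.4938 = 0.01185 mol
Let x = n(NaOH), y = n(Na2CO3).
Titrant: 1x + 2y = 0.01185;  mass: 40.00x + 105.99y = 0.5282
Solving, x = 7.664 × 10^-3 mol, y = 2.091 × 10^-3 mol
mass of NaOH = 7.664 × 10^-3 × 40.00 = 0.3066 g

0.3066 g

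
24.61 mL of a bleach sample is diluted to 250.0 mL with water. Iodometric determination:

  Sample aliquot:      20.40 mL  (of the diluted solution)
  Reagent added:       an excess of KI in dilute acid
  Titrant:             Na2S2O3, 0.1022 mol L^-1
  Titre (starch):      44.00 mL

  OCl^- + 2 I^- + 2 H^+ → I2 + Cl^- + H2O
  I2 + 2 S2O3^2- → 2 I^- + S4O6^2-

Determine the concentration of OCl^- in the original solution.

n(S2O3^2-) = 0.04400 × 0.1022 = 4.497 × 10^-3 mol
n(I2) = n(S2O3^2-)/2 = 2.248 × 10^-3 mol
n(OCl^-) in the aliquot = 2.248 × 10^-3 mol (1:1 ratio)
[OCl^-]_dilute = 2.248 × 10^-3 / 0.02040 = 0.1102 mol/L
[OCl^-]_original = 0.1102 × 250.0/24.61 = 1.120 mol/L

1.120 mol/L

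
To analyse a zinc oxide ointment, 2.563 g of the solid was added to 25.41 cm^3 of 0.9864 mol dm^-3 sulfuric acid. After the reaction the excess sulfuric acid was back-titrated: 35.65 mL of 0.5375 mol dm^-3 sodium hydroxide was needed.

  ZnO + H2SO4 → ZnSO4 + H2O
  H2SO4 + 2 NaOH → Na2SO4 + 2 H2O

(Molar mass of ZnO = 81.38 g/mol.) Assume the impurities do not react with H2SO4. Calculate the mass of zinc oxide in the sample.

n(H2SO4) added = 0.02541 × 0.9864 = 0.02506 mol
n(NaOH) used in back-titration = 0.03565 × 0.5375 = 0.01916 mol
From the 1:2 ratio, n(H2SO4) left over = 1/2 × 0.01916 = 9.581 × 10^-3 mol
n(H2SO4) consumed by analyte = 0.02506 − 9.581 × 10^-3 = 0.01548 mol
n(ZnO) = 0.01548 mol (1:1 ratio)
mass of ZnO = 0.01548 × 81.38 = 1.260 g

1.260 g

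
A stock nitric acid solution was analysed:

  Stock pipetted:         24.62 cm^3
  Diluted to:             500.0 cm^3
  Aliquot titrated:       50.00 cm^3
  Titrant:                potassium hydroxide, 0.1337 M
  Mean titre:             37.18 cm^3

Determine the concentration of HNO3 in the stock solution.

HNO3 + KOH → KNO3 + H2O
n(KOH) = 0.03718 × 0.1337 = 4.971 × 10^-3 mol
n(HNO3) in the aliquot = 4.971 × 10^-3 mol (1:1 ratio)
[HNO3]_dilute = 4.971 × 10^-3 / 0.05000 = 0.09942 mol/L
Dilution factor = 500.0 / 24.62 = 20.31
[HNO3]_stock = 0.09942 × 20.31 = 2.019 mol/L

2.019 M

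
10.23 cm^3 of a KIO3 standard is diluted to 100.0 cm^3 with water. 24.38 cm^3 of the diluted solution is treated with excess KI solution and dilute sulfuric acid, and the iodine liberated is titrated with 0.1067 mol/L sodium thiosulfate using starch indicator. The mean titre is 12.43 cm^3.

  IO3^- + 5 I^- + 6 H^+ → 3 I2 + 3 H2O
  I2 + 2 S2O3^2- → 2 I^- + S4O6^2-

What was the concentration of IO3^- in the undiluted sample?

0.08863 mol/L

n(S2O3^2-) = 0.01243 × 0.1067 = 1.326 × 10^-3 mol
n(I2) = n(S2O3^2-)/2 = 6.631 × 10^-4 mol
From the 1:3 ratio, n(IO3^-) in the aliquot = 1/3 × 6.631 × 10^-4 = 2.210 × 10^-4 mol
[IO3^-]_dilute = 2.210 × 10^-4 / 0.02438 = 0.009067 mol/L
[IO3^-]_original = 0.009067 × 100.0/10.23 = 0.08863 mol/L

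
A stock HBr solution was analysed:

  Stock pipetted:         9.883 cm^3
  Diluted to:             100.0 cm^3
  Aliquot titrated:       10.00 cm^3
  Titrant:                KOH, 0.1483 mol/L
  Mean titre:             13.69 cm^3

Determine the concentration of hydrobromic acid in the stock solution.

HBr + KOH → KBr + H2O
n(KOH) = 0.01369 × 0.1483 = 2.030 × 10^-3 mol
n(HBr) in the aliquot = 2.030 × 10^-3 mol (1:1 ratio)
[HBr]_dilute = 2.030 × 10^-3 / 0.01000 = 0.2030 mol/L
Dilution factor = 100.0 / 9.883 = 10.12
[HBr]_stock = 0.2030 × 10.12 = 2.054 mol/L

2.054 mol/L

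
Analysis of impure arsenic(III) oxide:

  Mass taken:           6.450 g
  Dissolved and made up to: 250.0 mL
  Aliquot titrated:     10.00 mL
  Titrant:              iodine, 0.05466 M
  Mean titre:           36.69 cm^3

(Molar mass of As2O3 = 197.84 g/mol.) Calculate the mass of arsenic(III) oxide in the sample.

As2O3 + 2 I2 + 2 H2O → As2O5 + 4 HI
n(I2) per titration = 0.03669 × 0.05466 = 2.005 × 10^-3 mol
From the 1:2 ratio, n(As2O3) in each aliquot = 1/2 × 2.005 × 10^-3 = 1.003 × 10^-3 mol
n(As2O3) in the whole flask = 1.003 × 10^-3 × 250.0/10.00 = 0.02507 mol
mass of As2O3 = 0.02507 × 197.84 = 4.960 g

4.960 g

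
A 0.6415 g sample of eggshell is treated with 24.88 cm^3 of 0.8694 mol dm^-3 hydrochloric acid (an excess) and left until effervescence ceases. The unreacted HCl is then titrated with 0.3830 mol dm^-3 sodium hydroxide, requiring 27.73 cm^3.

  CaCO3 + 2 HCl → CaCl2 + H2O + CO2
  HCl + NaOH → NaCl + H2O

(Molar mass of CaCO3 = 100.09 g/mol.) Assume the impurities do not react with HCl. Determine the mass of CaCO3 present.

n(HCl) added = 0.02488 × 0.8694 = 0.02163 mol
n(NaOH) used in back-titration = 0.02773 × 0.3830 = 0.01062 mol
n(HCl) left over = 0.01062 mol (1:1 ratio)
n(HCl) consumed by analyte = 0.02163 − 0.01062 = 0.01101 mol
From the 1:2 ratio, n(CaCO3) = 1/2 × 0.01101 = 5.505 × 10^-3 mol
mass of CaCO3 = 5.505 × 10^-3 × 100.09 = 0.5510 g

0.5510 g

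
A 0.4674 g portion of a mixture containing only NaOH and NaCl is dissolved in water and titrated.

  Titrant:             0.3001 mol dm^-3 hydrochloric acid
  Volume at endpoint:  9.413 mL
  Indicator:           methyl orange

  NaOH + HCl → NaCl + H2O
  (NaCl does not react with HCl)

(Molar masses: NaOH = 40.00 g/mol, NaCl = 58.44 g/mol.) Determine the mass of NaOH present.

0.1130 g

n(HCl) = 0.009413 × 0.3001 = 2.825 × 10^-3 mol
Let x = n(NaOH), y = n(NaCl).
Titrant: 1x = 2.825 × 10^-3;  mass: 40.00x + 58.44y = 0.4674
Solving, x = 2.825 × 10^-3 mol, y = 6.064 × 10^-3 mol
mass of NaOH = 2.825 × 10^-3 × 40.00 = 0.1130 g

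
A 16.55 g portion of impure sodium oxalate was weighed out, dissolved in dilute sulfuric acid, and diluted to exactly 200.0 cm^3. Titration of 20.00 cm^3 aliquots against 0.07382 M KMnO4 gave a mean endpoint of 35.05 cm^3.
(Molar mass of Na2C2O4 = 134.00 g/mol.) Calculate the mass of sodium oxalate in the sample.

2 MnO4^- + 5 C2O4^2- + 16 H^+ → 2 Mn^2+ + 10 CO2 + 8 H2O
n(KMnO4) per titration = 0.03505 × 0.07382 = 2.587 × 10^-3 mol
From the 5:2 ratio, n(Na2C2O4) in each aliquot = 5/2 × 2.587 × 10^-3 = 6.468 × 10^-3 mol
n(Na2C2O4) in the whole flask = 6.468 × 10^-3 × 200.0/20.00 = 0.06468 mol
mass of Na2C2O4 = 0.06468 × 134.00 = 8.668 g

8.668 g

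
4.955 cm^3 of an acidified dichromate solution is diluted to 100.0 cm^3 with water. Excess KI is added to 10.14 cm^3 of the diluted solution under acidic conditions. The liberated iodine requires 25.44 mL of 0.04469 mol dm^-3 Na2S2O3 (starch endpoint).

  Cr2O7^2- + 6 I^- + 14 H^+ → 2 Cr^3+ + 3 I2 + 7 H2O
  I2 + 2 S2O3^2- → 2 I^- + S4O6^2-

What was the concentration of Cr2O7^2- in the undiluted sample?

n(S2O3^2-) = 0.02544 × 0.04469 = 1.137 × 10^-3 mol
n(I2) = n(S2O3^2-)/2 = 5.685 × 10^-4 mol
From the 1:3 ratio, n(Cr2O7^2-) in the aliquot = 1/3 × 5.685 × 10^-4 = 1.895 × 10^-4 mol
[Cr2O7^2-]_dilute = 1.895 × 10^-4 / 0.01014 = 0.01869 mol/L
[Cr2O7^2-]_original = 0.01869 × 100.0/4.955 = 0.3771 mol/L

0.3771 mol/L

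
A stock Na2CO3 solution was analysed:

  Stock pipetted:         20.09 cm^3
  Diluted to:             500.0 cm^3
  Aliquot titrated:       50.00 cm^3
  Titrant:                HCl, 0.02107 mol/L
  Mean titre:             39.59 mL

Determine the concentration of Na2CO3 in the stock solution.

0.2076 mol/L

Na2CO3 + 2 HCl → 2 NaCl + H2O + CO2
n(HCl) = 0.03959 × 0.02107 = 8.342 × 10^-4 mol
From the 1:2 ratio, n(Na2CO3) in the aliquot = 1/2 × 8.342 × 10^-4 = 4.171 × 10^-4 mol
[Na2CO3]_dilute = 4.171 × 10^-4 / 0.05000 = 0.008342 mol/L
Dilution factor = 500.0 / 20.09 = 24.89
[Na2CO3]_stock = 0.008342 × 24.89 = 0.2076 mol/L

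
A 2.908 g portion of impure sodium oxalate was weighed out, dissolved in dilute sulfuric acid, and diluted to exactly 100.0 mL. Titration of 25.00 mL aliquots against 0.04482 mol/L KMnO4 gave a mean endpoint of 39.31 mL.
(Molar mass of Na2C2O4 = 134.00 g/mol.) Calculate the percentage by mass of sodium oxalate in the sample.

81.19 %

2 MnO4^- + 5 C2O4^2- + 16 H^+ → 2 Mn^2+ + 10 CO2 + 8 H2O
n(KMnO4) per titration = 0.03931 × 0.04482 = 1.762 × 10^-3 mol
From the 5:2 ratio, n(Na2C2O4) in each aliquot = 5/2 × 1.762 × 10^-3 = 4.405 × 10^-3 mol
n(Na2C2O4) in the whole flask = 4.405 × 10^-3 × 100.0/25.00 = 0.01762 mol
mass of Na2C2O4 = 0.01762 × 134.00 = 2.361 g
% Na2C2O4 = 2.361 / 2.908 × 100 = 81.19 %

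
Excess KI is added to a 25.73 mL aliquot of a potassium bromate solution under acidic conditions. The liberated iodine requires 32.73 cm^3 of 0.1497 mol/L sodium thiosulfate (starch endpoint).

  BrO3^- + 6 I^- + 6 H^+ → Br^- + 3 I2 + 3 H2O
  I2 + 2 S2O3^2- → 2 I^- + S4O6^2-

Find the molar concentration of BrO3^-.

0.03174 mol/L

n(S2O3^2-) = 0.03273 × 0.1497 = 4.900 × 10^-3 mol
n(I2) = n(S2O3^2-)/2 = 2.450 × 10^-3 mol
From the 1:3 ratio, n(BrO3^-) in the aliquot = 1/3 × 2.450 × 10^-3 = 8.166 × 10^-4 mol
[BrO3^-] = 8.166 × 10^-4 / 0.02573 = 0.03174 mol/L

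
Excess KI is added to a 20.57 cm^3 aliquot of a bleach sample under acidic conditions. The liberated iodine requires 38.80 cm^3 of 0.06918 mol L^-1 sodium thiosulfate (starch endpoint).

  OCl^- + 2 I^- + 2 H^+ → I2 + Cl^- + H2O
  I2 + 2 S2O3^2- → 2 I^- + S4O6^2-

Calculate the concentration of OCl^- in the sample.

n(S2O3^2-) = 0.03880 × 0.06918 = 2.684 × 10^-3 mol
n(I2) = n(S2O3^2-)/2 = 1.342 × 10^-3 mol
n(OCl^-) in the aliquot = 1.342 × 10^-3 mol (1:1 ratio)
[OCl^-] = 1.342 × 10^-3 / 0.02057 = 0.06525 mol/L

0.06525 mol/L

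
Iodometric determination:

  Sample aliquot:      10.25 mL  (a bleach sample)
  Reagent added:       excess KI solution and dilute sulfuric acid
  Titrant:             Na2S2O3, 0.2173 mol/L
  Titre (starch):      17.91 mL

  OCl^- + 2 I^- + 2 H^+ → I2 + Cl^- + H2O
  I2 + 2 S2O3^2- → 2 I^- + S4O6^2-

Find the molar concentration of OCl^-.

n(S2O3^2-) = 0.01791 × 0.2173 = 3.892 × 10^-3 mol
n(I2) = n(S2O3^2-)/2 = 1.946 × 10^-3 mol
n(OCl^-) in the aliquot = 1.946 × 10^-3 mol (1:1 ratio)
[OCl^-] = 1.946 × 10^-3 / 0.01025 = 0.1898 mol/L

0.1898 mol/L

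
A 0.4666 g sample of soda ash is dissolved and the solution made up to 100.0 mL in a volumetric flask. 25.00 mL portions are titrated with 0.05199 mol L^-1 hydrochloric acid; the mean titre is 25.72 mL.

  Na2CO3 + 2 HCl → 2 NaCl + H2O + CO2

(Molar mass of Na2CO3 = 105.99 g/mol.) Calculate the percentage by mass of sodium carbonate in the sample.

n(HCl) per titration = 0.02572 × 0.05199 = 1.337 × 10^-3 mol
From the 1:2 ratio, n(Na2CO3) in each aliquot = 1/2 × 1.337 × 10^-3 = 6.686 × 10^-4 mol
n(Na2CO3) in the whole flask = 6.686 × 10^-4 × 100.0/25.00 = 2.674 × 10^-3 mol
mass of Na2CO3 = 2.674 × 10^-3 × 105.99 = 0.2835 g
% Na2CO3 = 0.2835 / 0.4666 × 100 = 60.75 %

60.75 %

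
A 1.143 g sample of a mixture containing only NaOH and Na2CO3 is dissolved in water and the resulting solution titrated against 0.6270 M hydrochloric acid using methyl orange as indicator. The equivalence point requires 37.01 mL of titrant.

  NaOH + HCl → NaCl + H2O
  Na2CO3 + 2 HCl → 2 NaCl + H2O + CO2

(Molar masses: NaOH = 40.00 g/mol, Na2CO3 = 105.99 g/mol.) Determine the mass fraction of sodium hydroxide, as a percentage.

n(HCl) = 0.03701 × 0.6270 = 0.02321 mol
Let x = n(NaOH), y = n(Na2CO3).
Titrant: 1x + 2y = 0.02321;  mass: 40.00x + 105.99y = 1.143
Solving, x = 6.677 × 10^-3 mol, y = 8.264 × 10^-3 mol
mass of NaOH = 6.677 × 10^-3 × 40.00 = 0.2671 g
% NaOH = 0.2671 / 1.143 × 100 = 23.37 %

23.37 %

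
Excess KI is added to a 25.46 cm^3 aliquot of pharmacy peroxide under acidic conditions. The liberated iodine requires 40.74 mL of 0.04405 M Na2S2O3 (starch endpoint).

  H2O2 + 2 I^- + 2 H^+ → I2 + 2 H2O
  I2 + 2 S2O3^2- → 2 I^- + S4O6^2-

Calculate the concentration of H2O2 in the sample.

n(S2O3^2-) = 0.04074 × 0.04405 = 1.795 × 10^-3 mol
n(I2) = n(S2O3^2-)/2 = 8.973 × 10^-4 mol
n(H2O2) in the aliquot = 8.973 × 10^-4 mol (1:1 ratio)
[H2O2] = 8.973 × 10^-4 / 0.02546 = 0.03524 mol/L

0.03524 M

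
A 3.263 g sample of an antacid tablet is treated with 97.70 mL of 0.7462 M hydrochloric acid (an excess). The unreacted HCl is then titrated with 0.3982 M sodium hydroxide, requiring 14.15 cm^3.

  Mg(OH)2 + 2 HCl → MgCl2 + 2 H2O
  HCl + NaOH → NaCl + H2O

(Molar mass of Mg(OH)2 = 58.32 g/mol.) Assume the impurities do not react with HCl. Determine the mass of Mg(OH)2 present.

1.962 g

n(HCl) added = 0.09770 × 0.7462 = 0.07290 mol
n(NaOH) used in back-titration = 0.01415 × 0.3982 = 5.635 × 10^-3 mol
n(HCl) left over = 5.635 × 10^-3 mol (1:1 ratio)
n(HCl) consumed by analyte = 0.07290 − 5.635 × 10^-3 = 0.06727 mol
From the 1:2 ratio, n(Mg(OH)2) = 1/2 × 0.06727 = 0.03363 mol
mass of Mg(OH)2 = 0.03363 × 58.32 = 1.962 g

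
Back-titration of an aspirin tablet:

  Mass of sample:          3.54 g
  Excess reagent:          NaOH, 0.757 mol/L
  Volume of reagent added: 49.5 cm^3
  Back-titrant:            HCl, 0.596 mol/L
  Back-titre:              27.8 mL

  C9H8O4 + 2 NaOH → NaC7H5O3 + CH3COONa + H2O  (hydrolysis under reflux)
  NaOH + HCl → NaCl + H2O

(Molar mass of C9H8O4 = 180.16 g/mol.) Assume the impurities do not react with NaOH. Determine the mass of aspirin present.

1.88 g

n(NaOH) added = 0.0495 × 0.757 = 0.0375 mol
n(HCl) used in back-titration = 0.0278 × 0.596 = 0.0166 mol
n(NaOH) left over = 0.0166 mol (1:1 ratio)
n(NaOH) consumed by analyte = 0.0375 − 0.0166 = 0.0209 mol
From the 1:2 ratio, n(C9H8O4) = 1/2 × 0.0209 = 0.0105 mol
mass of C9H8O4 = 0.0105 × 180.16 = 1.88 g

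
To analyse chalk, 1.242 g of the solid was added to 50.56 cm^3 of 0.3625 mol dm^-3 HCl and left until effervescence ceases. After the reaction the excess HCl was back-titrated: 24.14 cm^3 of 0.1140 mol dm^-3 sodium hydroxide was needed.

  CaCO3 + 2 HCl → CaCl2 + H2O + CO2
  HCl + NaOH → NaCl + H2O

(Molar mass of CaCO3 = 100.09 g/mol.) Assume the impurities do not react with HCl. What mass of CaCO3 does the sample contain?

0.7795 g

n(HCl) added = 0.05056 × 0.3625 = 0.01833 mol
n(NaOH) used in back-titration = 0.02414 × 0.1140 = 2.752 × 10^-3 mol
n(HCl) left over = 2.752 × 10^-3 mol (1:1 ratio)
n(HCl) consumed by analyte = 0.01833 − 2.752 × 10^-3 = 0.01558 mol
From the 1:2 ratio, n(CaCO3) = 1/2 × 0.01558 = 7.788 × 10^-3 mol
mass of CaCO3 = 7.788 × 10^-3 × 100.09 = 0.7795 g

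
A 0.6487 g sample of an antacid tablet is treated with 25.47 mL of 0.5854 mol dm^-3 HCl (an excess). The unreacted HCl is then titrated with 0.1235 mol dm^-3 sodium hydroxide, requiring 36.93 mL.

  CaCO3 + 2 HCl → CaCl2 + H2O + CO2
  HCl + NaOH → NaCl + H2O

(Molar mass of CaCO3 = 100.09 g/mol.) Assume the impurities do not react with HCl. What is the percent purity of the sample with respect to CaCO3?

79.84 %

n(HCl) added = 0.02547 × 0.5854 = 0.01491 mol
n(NaOH) used in back-titration = 0.03693 × 0.1235 = 4.561 × 10^-3 mol
n(HCl) left over = 4.561 × 10^-3 mol (1:1 ratio)
n(HCl) consumed by analyte = 0.01491 − 4.561 × 10^-3 = 0.01035 mol
From the 1:2 ratio, n(CaCO3) = 1/2 × 0.01035 = 5.175 × 10^-3 mol
mass of CaCO3 = 5.175 × 10^-3 × 100.09 = 0.5179 g
% CaCO3 = 0.5179 / 0.6487 × 100 = 79.84 %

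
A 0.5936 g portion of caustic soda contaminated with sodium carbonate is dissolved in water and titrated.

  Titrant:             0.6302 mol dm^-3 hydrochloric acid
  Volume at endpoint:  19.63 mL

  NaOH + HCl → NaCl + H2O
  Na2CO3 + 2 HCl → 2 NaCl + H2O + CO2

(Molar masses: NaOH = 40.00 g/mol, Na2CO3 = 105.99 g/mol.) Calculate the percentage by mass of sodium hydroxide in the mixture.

n(HCl) = 0.01963 × 0.6302 = 0.01237 mol
Let x = n(NaOH), y = n(Na2CO3).
Titrant: 1x + 2y = 0.01237;  mass: 40.00x + 105.99y = 0.5936
Solving, x = 4.770 × 10^-3 mol, y = 3.800 × 10^-3 mol
mass of NaOH = 4.770 × 10^-3 × 40.00 = 0.1908 g
% NaOH = 0.1908 / 0.5936 × 100 = 32.15 %

32.15 %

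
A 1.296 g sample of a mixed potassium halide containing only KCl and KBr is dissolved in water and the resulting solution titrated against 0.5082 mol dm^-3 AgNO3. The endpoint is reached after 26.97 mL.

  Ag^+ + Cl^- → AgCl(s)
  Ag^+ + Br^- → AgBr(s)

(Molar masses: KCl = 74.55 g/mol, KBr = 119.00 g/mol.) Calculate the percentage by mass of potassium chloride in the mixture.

43.36 %

n(AgNO3) = 0.02697 × 0.5082 = 0.01371 mol
Let x = n(KCl), y = n(KBr).
Titrant: 1x + 1y = 0.01371;  mass: 74.55x + 119.00y = 1.296
Solving, x = 7.537 × 10^-3 mol, y = 6.169 × 10^-3 mol
mass of KCl = 7.537 × 10^-3 × 74.55 = 0.5619 g
% KCl = 0.5619 / 1.296 × 100 = 43.36 %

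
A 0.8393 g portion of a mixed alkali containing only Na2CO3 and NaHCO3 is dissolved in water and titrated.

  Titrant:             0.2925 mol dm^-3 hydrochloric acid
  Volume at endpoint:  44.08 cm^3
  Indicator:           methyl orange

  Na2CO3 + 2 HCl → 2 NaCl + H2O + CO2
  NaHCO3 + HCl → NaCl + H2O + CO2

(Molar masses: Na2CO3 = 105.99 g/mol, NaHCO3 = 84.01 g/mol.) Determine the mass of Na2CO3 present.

n(HCl) = 0.04408 × 0.2925 = 0.01289 mol
Let x = n(Na2CO3), y = n(NaHCO3).
Titrant: 2x + 1y = 0.01289;  mass: 105.99x + 84.01y = 0.8393
Solving, x = 3.932 × 10^-3 mol, y = 5.030 × 10^-3 mol
mass of Na2CO3 = 3.932 × 10^-3 × 105.99 = 0.4167 g

0.4167 g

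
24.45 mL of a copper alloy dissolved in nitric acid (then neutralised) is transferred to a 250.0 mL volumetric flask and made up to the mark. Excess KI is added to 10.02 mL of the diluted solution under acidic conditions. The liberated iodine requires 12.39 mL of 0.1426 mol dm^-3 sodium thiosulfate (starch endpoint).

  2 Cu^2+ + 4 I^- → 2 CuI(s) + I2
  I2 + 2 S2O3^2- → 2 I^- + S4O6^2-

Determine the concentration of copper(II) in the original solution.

1.803 mol/L

n(S2O3^2-) = 0.01239 × 0.1426 = 1.767 × 10^-3 mol
n(I2) = n(S2O3^2-)/2 = 8.834 × 10^-4 mol
From the 2:1 ratio, n(Cu2+) in the aliquot = 2/1 × 8.834 × 10^-4 = 1.767 × 10^-3 mol
[Cu2+]_dilute = 1.767 × 10^-3 / 0.01002 = 0.1763 mol/L
[Cu2+]_original = 0.1763 × 250.0/24.45 = 1.803 mol/L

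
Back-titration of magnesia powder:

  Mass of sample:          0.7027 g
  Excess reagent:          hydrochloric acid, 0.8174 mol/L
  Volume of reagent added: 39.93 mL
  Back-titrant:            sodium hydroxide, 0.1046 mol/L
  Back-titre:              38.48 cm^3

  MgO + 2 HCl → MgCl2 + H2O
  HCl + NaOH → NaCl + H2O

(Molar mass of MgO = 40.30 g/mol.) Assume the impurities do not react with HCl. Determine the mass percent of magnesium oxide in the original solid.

n(HCl) added = 0.03993 × 0.8174 = 0.03264 mol
n(NaOH) used in back-titration = 0.03848 × 0.1046 = 4.025 × 10^-3 mol
n(HCl) left over = 4.025 × 10^-3 mol (1:1 ratio)
n(HCl) consumed by analyte = 0.03264 − 4.025 × 10^-3 = 0.02861 mol
From the 1:2 ratio, n(MgO) = 1/2 × 0.02861 = 0.01431 mol
mass of MgO = 0.01431 × 40.30 = 0.5766 g
% MgO = 0.5766 / 0.7027 × 100 = 82.05 %

82.05 %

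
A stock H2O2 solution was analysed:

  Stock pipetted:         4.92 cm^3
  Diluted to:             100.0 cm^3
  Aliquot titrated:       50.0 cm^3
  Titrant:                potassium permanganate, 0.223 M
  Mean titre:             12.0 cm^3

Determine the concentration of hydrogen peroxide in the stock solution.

2.72 M

2 MnO4^- + 5 H2O2 + 6 H^+ → 2 Mn^2+ + 5 O2 + 8 H2O
n(KMnO4) = 0.0120 × 0.223 = 2.68 × 10^-3 mol
From the 5:2 ratio, n(H2O2) in the aliquot = 5/2 × 2.68 × 10^-3 = 6.69 × 10^-3 mol
[H2O2]_dilute = 6.69 × 10^-3 / 0.0500 = 0.134 mol/L
Dilution factor = 100.0 / 4.92 = 20.33
[H2O2]_stock = 0.134 × 20.33 = 2.72 mol/L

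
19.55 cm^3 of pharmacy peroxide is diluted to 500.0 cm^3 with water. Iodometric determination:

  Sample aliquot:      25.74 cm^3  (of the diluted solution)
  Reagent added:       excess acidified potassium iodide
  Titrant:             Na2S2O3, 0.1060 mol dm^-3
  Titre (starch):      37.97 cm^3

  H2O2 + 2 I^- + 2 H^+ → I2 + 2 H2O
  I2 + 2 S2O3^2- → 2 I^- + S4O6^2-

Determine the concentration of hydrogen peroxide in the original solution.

2.000 mol/L

n(S2O3^2-) = 0.03797 × 0.1060 = 4.025 × 10^-3 mol
n(I2) = n(S2O3^2-)/2 = 2.012 × 10^-3 mol
n(H2O2) in the aliquot = 2.012 × 10^-3 mol (1:1 ratio)
[H2O2]_dilute = 2.012 × 10^-3 / 0.02574 = 0.07818 mol/L
[H2O2]_original = 0.07818 × 500.0/19.55 = 2.000 mol/L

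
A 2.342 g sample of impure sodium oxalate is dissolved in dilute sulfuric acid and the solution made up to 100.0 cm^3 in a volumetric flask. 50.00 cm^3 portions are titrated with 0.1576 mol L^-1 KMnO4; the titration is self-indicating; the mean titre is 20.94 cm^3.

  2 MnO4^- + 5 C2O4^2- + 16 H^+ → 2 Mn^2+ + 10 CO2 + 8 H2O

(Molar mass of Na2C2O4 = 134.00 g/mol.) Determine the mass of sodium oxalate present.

2.211 g

n(KMnO4) per titration = 0.02094 × 0.1576 = 3.300 × 10^-3 mol
From the 5:2 ratio, n(Na2C2O4) in each aliquot = 5/2 × 3.300 × 10^-3 = 8.250 × 10^-3 mol
n(Na2C2O4) in the whole flask = 8.250 × 10^-3 × 100.0/50.00 = 0.01650 mol
mass of Na2C2O4 = 0.01650 × 134.00 = 2.211 g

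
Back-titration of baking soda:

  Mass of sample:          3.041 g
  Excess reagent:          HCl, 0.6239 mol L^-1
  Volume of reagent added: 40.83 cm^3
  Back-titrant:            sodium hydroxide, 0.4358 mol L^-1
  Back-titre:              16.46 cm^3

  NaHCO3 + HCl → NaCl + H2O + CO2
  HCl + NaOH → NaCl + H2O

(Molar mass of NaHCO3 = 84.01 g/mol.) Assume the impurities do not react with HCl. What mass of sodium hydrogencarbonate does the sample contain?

1.537 g

n(HCl) added = 0.04083 × 0.6239 = 0.02547 mol
n(NaOH) used in back-titration = 0.01646 × 0.4358 = 7.173 × 10^-3 mol
n(HCl) left over = 7.173 × 10^-3 mol (1:1 ratio)
n(HCl) consumed by analyte = 0.02547 − 7.173 × 10^-3 = 0.01830 mol
n(NaHCO3) = 0.01830 mol (1:1 ratio)
mass of NaHCO3 = 0.01830 × 84.01 = 1.537 g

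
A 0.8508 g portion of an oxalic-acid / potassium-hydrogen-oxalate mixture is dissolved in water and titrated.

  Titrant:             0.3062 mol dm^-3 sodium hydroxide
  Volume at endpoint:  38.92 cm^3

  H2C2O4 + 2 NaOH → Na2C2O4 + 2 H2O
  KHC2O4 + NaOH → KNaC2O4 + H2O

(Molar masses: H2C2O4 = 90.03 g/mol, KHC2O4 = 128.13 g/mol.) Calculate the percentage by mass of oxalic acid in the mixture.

43.04 %

n(NaOH) = 0.03892 × 0.3062 = 0.01192 mol
Let x = n(H2C2O4), y = n(KHC2O4).
Titrant: 2x + 1y = 0.01192;  mass: 90.03x + 128.13y = 0.8508
Solving, x = 4.068 × 10^-3 mol, y = 3.782 × 10^-3 mol
mass of H2C2O4 = 4.068 × 10^-3 × 90.03 = 0.3662 g
% H2C2O4 = 0.3662 / 0.8508 × 100 = 43.04 %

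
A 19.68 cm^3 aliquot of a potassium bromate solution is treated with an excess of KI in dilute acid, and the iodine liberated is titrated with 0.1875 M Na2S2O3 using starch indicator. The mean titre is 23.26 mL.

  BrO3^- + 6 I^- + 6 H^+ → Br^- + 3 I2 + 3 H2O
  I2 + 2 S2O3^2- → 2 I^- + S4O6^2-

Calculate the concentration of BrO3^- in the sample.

n(S2O3^2-) = 0.02326 × 0.1875 = 4.361 × 10^-3 mol
n(I2) = n(S2O3^2-)/2 = 2.181 × 10^-3 mol
From the 1:3 ratio, n(BrO3^-) in the aliquot = 1/3 × 2.181 × 10^-3 = 7.269 × 10^-4 mol
[BrO3^-] = 7.269 × 10^-4 / 0.01968 = 0.03693 mol/L

0.03693 M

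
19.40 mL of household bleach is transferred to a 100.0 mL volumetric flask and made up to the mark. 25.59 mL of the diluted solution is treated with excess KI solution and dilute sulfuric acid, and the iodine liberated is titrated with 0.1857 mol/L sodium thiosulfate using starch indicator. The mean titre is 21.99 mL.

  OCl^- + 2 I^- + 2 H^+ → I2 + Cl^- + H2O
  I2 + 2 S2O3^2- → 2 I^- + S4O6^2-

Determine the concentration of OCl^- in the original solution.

n(S2O3^2-) = 0.02199 × 0.1857 = 4.084 × 10^-3 mol
n(I2) = n(S2O3^2-)/2 = 2.042 × 10^-3 mol
n(OCl^-) in the aliquot = 2.042 × 10^-3 mol (1:1 ratio)
[OCl^-]_dilute = 2.042 × 10^-3 / 0.02559 = 0.07979 mol/L
[OCl^-]_original = 0.07979 × 100.0/19.40 = 0.4113 mol/L

0.4113 mol/L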